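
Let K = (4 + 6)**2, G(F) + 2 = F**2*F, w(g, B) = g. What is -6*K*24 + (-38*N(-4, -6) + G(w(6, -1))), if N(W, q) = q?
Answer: -13958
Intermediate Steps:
G(F) = -2 + F**3 (G(F) = -2 + F**2*F = -2 + F**3)
K = 100 (K = 10**2 = 100)
-6*K*24 + (-38*N(-4, -6) + G(w(6, -1))) = -6*100*24 + (-38*(-6) + (-2 + 6**3)) = -600*24 + (228 + (-2 + 216)) = -14400 + (228 + 214) = -14400 + 442 = -13958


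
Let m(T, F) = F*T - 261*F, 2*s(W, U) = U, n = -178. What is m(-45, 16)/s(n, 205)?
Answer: -9792/205 ≈ -47.766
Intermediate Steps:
s(W, U) = U/2
m(T, F) = -261*F + F*T
m(-45, 16)/s(n, 205) = (16*(-261 - 45))/(((1/2)*205)) = (16*(-306))/(205/2) = -4896*2/205 = -9792/205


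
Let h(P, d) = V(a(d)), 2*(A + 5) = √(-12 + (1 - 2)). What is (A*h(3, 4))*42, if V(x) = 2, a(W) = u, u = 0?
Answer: -420 + 42*I*√13 ≈ -420.0 + 151.43*I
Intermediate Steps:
A = -5 + I*√13/2 (A = -5 + √(-12 + (1 - 2))/2 = -5 + √(-12 - 1)/2 = -5 + √(-13)/2 = -5 + (I*√13)/2 = -5 + I*√13/2 ≈ -5.0 + 1.8028*I)
a(W) = 0
h(P, d) = 2
(A*h(3, 4))*42 = ((-5 + I*√13/2)*2)*42 = (-10 + I*√13)*42 = -420 + 42*I*√13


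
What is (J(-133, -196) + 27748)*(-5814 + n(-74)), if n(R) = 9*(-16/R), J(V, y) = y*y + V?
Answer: -14199702426/37 ≈ -3.8378e+8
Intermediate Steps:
J(V, y) = V + y**2 (J(V, y) = y**2 + V = V + y**2)
n(R) = -144/R
(J(-133, -196) + 27748)*(-5814 + n(-74)) = ((-133 + (-196)**2) + 27748)*(-5814 - 144/(-74)) = ((-133 + 38416) + 27748)*(-5814 - 144*(-1/74)) = (38283 + 27748)*(-5814 + 72/37) = 66031*(-215046/37) = -14199702426/37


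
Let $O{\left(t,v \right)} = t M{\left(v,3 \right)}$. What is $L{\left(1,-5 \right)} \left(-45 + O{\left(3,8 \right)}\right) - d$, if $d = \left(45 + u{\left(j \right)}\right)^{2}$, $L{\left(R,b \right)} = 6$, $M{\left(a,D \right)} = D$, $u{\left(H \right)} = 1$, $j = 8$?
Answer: $-2332$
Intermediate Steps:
$O{\left(t,v \right)} = 3 t$ ($O{\left(t,v \right)} = t 3 = 3 t$)
$d = 2116$ ($d = \left(45 + 1\right)^{2} = 46^{2} = 2116$)
$L{\left(1,-5 \right)} \left(-45 + O{\left(3,8 \right)}\right) - d = 6 \left(-45 + 3 \cdot 3\right) - 2116 = 6 \left(-45 + 9\right) - 2116 = 6 \left(-36\right) - 2116 = -216 - 2116 = -2332$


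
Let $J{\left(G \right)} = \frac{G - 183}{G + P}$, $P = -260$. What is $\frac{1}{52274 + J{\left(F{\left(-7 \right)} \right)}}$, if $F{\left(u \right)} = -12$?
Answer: $\frac{272}{14218723} \approx 1.913 \cdot 10^{-5}$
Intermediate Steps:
$J{\left(G \right)} = \frac{-183 + G}{-260 + G}$ ($J{\left(G \right)} = \frac{G - 183}{G - 260} = \frac{-183 + G}{-260 + G}$)
$\frac{1}{52274 + J{\left(F{\left(-7 \right)} \right)}} = \frac{1}{52274 + \frac{-183 - 12}{-260 - 12}} = \frac{1}{52274 + \frac{1}{-272} \left(-195\right)} = \frac{1}{52274 - - \frac{195}{272}} = \frac{1}{52274 + \frac{195}{272}} = \frac{1}{\frac{14218723}{272}} = \frac{272}{14218723}$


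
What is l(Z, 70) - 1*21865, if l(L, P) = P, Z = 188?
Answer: -21795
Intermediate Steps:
l(Z, 70) - 1*21865 = 70 - 1*21865 = 70 - 21865 = -21795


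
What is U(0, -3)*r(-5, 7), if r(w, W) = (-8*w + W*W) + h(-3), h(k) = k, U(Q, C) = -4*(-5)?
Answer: 1720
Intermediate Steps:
U(Q, C) = 20
r(w, W) = -3 + W**2 - 8*w (r(w, W) = (-8*w + W*W) - 3 = (-8*w + W**2) - 3 = (W**2 - 8*w) - 3 = -3 + W**2 - 8*w)
U(0, -3)*r(-5, 7) = 20*(-3 + 7**2 - 8*(-5)) = 20*(-3 + 49 + 40) = 20*86 = 1720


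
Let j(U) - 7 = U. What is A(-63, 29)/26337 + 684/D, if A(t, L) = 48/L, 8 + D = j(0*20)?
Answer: -174140228/254591 ≈ -684.00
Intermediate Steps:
j(U) = 7 + U
D = -1 (D = -8 + (7 + 0*20) = -8 + (7 + 0) = -8 + 7 = -1)
A(-63, 29)/26337 + 684/D = (48/29)/26337 + 684/(-1) = (48*(1/29))*(1/26337) + 684*(-1) = (48/29)*(1/26337) - 684 = 16/254591 - 684 = -174140228/254591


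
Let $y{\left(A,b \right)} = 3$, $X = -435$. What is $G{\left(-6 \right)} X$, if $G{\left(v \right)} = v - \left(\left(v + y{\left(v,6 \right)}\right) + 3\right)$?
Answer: $2610$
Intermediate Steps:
$G{\left(v \right)} = -6$ ($G{\left(v \right)} = v - \left(\left(v + 3\right) + 3\right) = v - \left(\left(3 + v\right) + 3\right) = v - \left(6 + v\right) = -6$)
$G{\left(-6 \right)} X = \left(-6\right) \left(-435\right) = 2610$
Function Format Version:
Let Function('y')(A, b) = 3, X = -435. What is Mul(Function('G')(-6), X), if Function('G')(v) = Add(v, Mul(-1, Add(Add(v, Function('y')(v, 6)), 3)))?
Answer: 2610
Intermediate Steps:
Function('G')(v) = -6 (Function('G')(v) = Add(v, Mul(-1, Add(Add(v, 3), 3))) = Add(v, Mul(-1, Add(Add(3, v), 3))) = Add(v, Mul(-1, Add(6, v))) = Add(v, Add(-6, Mul(-1, v))) = -6)
Mul(Function('G')(-6), X) = Mul(-6, -435) = 2610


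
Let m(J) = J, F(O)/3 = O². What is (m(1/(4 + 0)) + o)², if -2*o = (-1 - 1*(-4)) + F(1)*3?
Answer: 529/16 ≈ 33.063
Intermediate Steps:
F(O) = 3*O²
o = -6 (o = -((-1 - 1*(-4)) + (3*1²)*3)/2 = -((-1 + 4) + (3*1)*3)/2 = -(3 + 3*3)/2 = -(3 + 9)/2 = -½*12 = -6)
(m(1/(4 + 0)) + o)² = (1/(4 + 0) - 6)² = (1/4 - 6)² = (¼ - 6)² = (-23/4)² = 529/16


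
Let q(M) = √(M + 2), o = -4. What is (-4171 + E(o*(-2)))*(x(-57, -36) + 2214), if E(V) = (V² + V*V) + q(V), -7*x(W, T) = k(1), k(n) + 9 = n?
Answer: -62690758/7 + 15506*√10/7 ≈ -8.9488e+6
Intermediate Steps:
q(M) = √(2 + M)
k(n) = -9 + n
x(W, T) = 8/7 (x(W, T) = -(-9 + 1)/7 = -⅐*(-8) = 8/7)
E(V) = √(2 + V) + 2*V² (E(V) = (V² + V*V) + √(2 + V) = (V² + V²) + √(2 + V) = 2*V² + √(2 + V) = √(2 + V) + 2*V²)
(-4171 + E(o*(-2)))*(x(-57, -36) + 2214) = (-4171 + (√(2 - 4*(-2)) + 2*(-4*(-2))²))*(8/7 + 2214) = (-4171 + (√(2 + 8) + 2*8²))*(15506/7) = (-4171 + (√10 + 2*64))*(15506/7) = (-4171 + (√10 + 128))*(15506/7) = (-4171 + (128 + √10))*(15506/7) = (-4043 + √10)*(15506/7) = -62690758/7 + 15506*√10/7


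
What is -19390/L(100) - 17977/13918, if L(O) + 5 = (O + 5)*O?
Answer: -91707727/29213882 ≈ -3.1392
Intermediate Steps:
L(O) = -5 + O*(5 + O) (L(O) = -5 + (O + 5)*O = -5 + (5 + O)*O = -5 + O*(5 + O))
-19390/L(100) - 17977/13918 = -19390/(-5 + 100² + 5*100) - 17977/13918 = -19390/(-5 + 10000 + 500) - 17977*1/13918 = -19390/10495 - 17977/13918 = -19390*1/10495 - 17977/13918 = -3878/2099 - 17977/13918 = -91707727/29213882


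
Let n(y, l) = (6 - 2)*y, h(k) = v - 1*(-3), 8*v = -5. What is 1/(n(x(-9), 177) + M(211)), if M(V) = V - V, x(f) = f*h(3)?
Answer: -2/171 ≈ -0.011696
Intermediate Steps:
v = -5/8 (v = (⅛)*(-5) = -5/8 ≈ -0.62500)
h(k) = 19/8 (h(k) = -5/8 - 1*(-3) = -5/8 + 3 = 19/8)
x(f) = 19*f/8 (x(f) = f*(19/8) = 19*f/8)
M(V) = 0
n(y, l) = 4*y
1/(n(x(-9), 177) + M(211)) = 1/(4*((19/8)*(-9)) + 0) = 1/(4*(-171/8) + 0) = 1/(-171/2 + 0) = 1/(-171/2) = -2/171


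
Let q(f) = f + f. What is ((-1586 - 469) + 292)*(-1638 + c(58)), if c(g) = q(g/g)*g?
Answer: 2683286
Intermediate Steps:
q(f) = 2*f
c(g) = 2*g (c(g) = (2*(g/g))*g = (2*1)*g = 2*g)
((-1586 - 469) + 292)*(-1638 + c(58)) = ((-1586 - 469) + 292)*(-1638 + 2*58) = (-2055 + 292)*(-1638 + 116) = -1763*(-1522) = 2683286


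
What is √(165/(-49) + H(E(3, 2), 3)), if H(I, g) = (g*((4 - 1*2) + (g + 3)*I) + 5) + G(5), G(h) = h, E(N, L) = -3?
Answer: I*√2027/7 ≈ 6.4317*I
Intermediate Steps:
H(I, g) = 10 + g*(2 + I*(3 + g)) (H(I, g) = (g*((4 - 1*2) + (g + 3)*I) + 5) + 5 = (g*((4 - 2) + (3 + g)*I) + 5) + 5 = (g*(2 + I*(3 + g)) + 5) + 5 = (5 + g*(2 + I*(3 + g))) + 5 = 10 + g*(2 + I*(3 + g)))
√(165/(-49) + H(E(3, 2), 3)) = √(165/(-49) + (10 + 2*3 - 3*3² + 3*(-3)*3)) = √(165*(-1/49) + (10 + 6 - 3*9 - 27)) = √(-165/49 + (10 + 6 - 27 - 27)) = √(-165/49 - 38) = √(-2027/49) = I*√2027/7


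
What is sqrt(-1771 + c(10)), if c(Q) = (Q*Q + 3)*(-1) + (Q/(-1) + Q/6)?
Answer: I*sqrt(16941)/3 ≈ 43.386*I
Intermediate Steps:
c(Q) = -3 - Q**2 - 5*Q/6 (c(Q) = (Q**2 + 3)*(-1) + (Q*(-1) + Q*(1/6)) = (3 + Q**2)*(-1) + (-Q + Q/6) = (-3 - Q**2) - 5*Q/6 = -3 - Q**2 - 5*Q/6)
sqrt(-1771 + c(10)) = sqrt(-1771 + (-3 - 1*10**2 - 5/6*10)) = sqrt(-1771 + (-3 - 1*100 - 25/3)) = sqrt(-1771 + (-3 - 100 - 25/3)) = sqrt(-1771 - 334/3) = sqrt(-5647/3) = I*sqrt(16941)/3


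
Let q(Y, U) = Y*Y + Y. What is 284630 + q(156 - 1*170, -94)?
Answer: 284812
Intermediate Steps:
q(Y, U) = Y + Y**2 (q(Y, U) = Y**2 + Y = Y + Y**2)
284630 + q(156 - 1*170, -94) = 284630 + (156 - 1*170)*(1 + (156 - 1*170)) = 284630 + (156 - 170)*(1 + (156 - 170)) = 284630 - 14*(1 - 14) = 284630 - 14*(-13) = 284630 + 182 = 284812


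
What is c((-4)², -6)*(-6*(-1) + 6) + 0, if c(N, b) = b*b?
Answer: 432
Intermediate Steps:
c(N, b) = b²
c((-4)², -6)*(-6*(-1) + 6) + 0 = (-6)²*(-6*(-1) + 6) + 0 = 36*(6 + 6) + 0 = 36*12 + 0 = 432 + 0 = 432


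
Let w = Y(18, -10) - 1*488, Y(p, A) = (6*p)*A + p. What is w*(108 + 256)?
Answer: -564200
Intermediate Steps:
Y(p, A) = p + 6*A*p (Y(p, A) = 6*A*p + p = p + 6*A*p)
w = -1550 (w = 18*(1 + 6*(-10)) - 1*488 = 18*(1 - 60) - 488 = 18*(-59) - 488 = -1062 - 488 = -1550)
w*(108 + 256) = -1550*(108 + 256) = -1550*364 = -564200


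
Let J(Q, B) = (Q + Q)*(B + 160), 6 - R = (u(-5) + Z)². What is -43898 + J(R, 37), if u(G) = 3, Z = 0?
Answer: -45080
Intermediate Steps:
R = -3 (R = 6 - (3 + 0)² = 6 - 1*3² = 6 - 1*9 = 6 - 9 = -3)
J(Q, B) = 2*Q*(160 + B) (J(Q, B) = (2*Q)*(160 + B) = 2*Q*(160 + B))
-43898 + J(R, 37) = -43898 + 2*(-3)*(160 + 37) = -43898 + 2*(-3)*197 = -43898 - 1182 = -45080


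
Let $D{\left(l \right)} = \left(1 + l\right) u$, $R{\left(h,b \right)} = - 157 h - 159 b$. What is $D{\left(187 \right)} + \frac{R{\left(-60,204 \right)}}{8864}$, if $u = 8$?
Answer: $\frac{1663555}{1108} \approx 1501.4$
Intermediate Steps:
$R{\left(h,b \right)} = - 159 b - 157 h$
$D{\left(l \right)} = 8 + 8 l$ ($D{\left(l \right)} = \left(1 + l\right) 8 = 8 + 8 l$)
$D{\left(187 \right)} + \frac{R{\left(-60,204 \right)}}{8864} = \left(8 + 8 \cdot 187\right) + \frac{\left(-159\right) 204 - -9420}{8864} = \left(8 + 1496\right) + \left(-32436 + 9420\right) \frac{1}{8864} = 1504 - \frac{2877}{1108} = \frac{1663555}{1108}$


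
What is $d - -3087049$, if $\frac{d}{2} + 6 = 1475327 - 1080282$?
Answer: $3877127$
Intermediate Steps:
$d = 790078$ ($d = -12 + 2 \left(1475327 - 1080282\right) = -12 + 2 \cdot 395045 = -12 + 790090 = 790078$)
$d - -3087049 = 790078 - -3087049 = 790078 + 3087049 = 3877127$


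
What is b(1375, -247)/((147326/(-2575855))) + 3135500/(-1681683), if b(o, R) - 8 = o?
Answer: -5991302013636595/247755629658 ≈ -24182.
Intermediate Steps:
b(o, R) = 8 + o
b(1375, -247)/((147326/(-2575855))) + 3135500/(-1681683) = (8 + 1375)/((147326/(-2575855))) + 3135500/(-1681683) = 1383/((147326*(-1/2575855))) + 3135500*(-1/1681683) = 1383/(-147326/2575855) - 3135500/1681683 = 1383*(-2575855/147326) - 3135500/1681683 = -3562407465/147326 - 3135500/1681683 = -5991302013636595/247755629658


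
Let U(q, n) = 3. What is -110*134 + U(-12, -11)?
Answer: -14737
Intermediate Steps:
-110*134 + U(-12, -11) = -110*134 + 3 = -14740 + 3 = -14737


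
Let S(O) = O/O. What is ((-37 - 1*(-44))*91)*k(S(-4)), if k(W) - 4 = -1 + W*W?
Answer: 2548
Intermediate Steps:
S(O) = 1
k(W) = 3 + W**2 (k(W) = 4 + (-1 + W*W) = 4 + (-1 + W**2) = 3 + W**2)
((-37 - 1*(-44))*91)*k(S(-4)) = ((-37 - 1*(-44))*91)*(3 + 1**2) = ((-37 + 44)*91)*(3 + 1) = (7*91)*4 = 637*4 = 2548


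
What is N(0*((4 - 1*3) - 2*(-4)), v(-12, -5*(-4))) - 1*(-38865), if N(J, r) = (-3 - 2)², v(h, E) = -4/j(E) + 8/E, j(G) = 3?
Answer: 38890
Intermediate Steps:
v(h, E) = -4/3 + 8/E
N(J, r) = 25 (N(J, r) = (-5)² = 25)
N(0*((4 - 1*3) - 2*(-4)), v(-12, -5*(-4))) - 1*(-38865) = 25 - 1*(-38865) = 25 + 38865 = 38890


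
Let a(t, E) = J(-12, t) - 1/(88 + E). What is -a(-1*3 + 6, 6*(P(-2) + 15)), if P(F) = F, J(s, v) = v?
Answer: -497/166 ≈ -2.9940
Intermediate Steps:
a(t, E) = t - 1/(88 + E)
-a(-1*3 + 6, 6*(P(-2) + 15)) = -(-1 + 88*(-1*3 + 6) + (6*(-2 + 15))*(-1*3 + 6))/(88 + 6*(-2 + 15)) = -(-1 + 88*(-3 + 6) + (6*13)*(-3 + 6))/(88 + 6*13) = -(-1 + 88*3 + 78*3)/(88 + 78) = -(-1 + 264 + 234)/166 = -497/166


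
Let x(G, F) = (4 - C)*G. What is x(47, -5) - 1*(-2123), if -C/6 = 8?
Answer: 4567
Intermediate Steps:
C = -48 (C = -6*8 = -48)
x(G, F) = 52*G (x(G, F) = (4 - 1*(-48))*G = (4 + 48)*G = 52*G)
x(47, -5) - 1*(-2123) = 52*47 - 1*(-2123) = 2444 + 2123 = 4567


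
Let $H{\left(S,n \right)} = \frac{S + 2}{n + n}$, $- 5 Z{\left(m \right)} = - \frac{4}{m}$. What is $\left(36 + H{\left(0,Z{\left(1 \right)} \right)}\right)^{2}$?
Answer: $\frac{22201}{16} \approx 1387.6$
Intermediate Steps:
$Z{\left(m \right)} = \frac{4}{5 m}$ ($Z{\left(m \right)} = - \frac{\left(-4\right) \frac{1}{m}}{5} = \frac{4}{5 m}$)
$H{\left(S,n \right)} = \frac{2 + S}{2 n}$
$\left(36 + H{\left(0,Z{\left(1 \right)} \right)}\right)^{2} = \left(36 + \frac{2 + 0}{2 \frac{4}{5 \cdot 1}}\right)^{2} = \left(36 + \frac{1}{2} \frac{1}{\frac{4}{5} \cdot 1} \cdot 2\right)^{2} = \left(36 + \frac{1}{2} \frac{1}{\frac{4}{5}} \cdot 2\right)^{2} = \left(36 + \frac{1}{2} \cdot \frac{5}{4} \cdot 2\right)^{2} = \left(36 + \frac{5}{4}\right)^{2} = \left(\frac{149}{4}\right)^{2} = \frac{22201}{16}$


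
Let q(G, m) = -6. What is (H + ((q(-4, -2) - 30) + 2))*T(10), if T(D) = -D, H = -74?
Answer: 1080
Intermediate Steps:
(H + ((q(-4, -2) - 30) + 2))*T(10) = (-74 + ((-6 - 30) + 2))*(-1*10) = (-74 + (-36 + 2))*(-10) = (-74 - 34)*(-10) = -108*(-10) = 1080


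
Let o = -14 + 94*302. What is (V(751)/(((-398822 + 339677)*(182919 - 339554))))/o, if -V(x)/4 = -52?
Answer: 104/131430880163025 ≈ 7.9129e-13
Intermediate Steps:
o = 28374 (o = -14 + 28388 = 28374)
V(x) = 208 (V(x) = -4*(-52) = 208)
(V(751)/(((-398822 + 339677)*(182919 - 339554))))/o = (208/(((-398822 + 339677)*(182919 - 339554))))/28374 = (208/((-59145*(-156635))))*(1/28374) = (208/9264177075)*(1/28374) = 104/131430880163025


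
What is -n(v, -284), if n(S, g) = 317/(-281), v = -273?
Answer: 317/281 ≈ 1.1281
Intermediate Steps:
n(S, g) = -317/281 (n(S, g) = 317*(-1/281) = -317/281)
-n(v, -284) = -1*(-317/281) = 317/281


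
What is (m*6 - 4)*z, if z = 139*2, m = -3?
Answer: -6116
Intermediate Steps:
z = 278
(m*6 - 4)*z = (-3*6 - 4)*278 = (-18 - 4)*278 = -22*278 = -6116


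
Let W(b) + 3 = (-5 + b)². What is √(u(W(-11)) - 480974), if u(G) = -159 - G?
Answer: I*√481386 ≈ 693.82*I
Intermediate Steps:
W(b) = -3 + (-5 + b)²
√(u(W(-11)) - 480974) = √((-159 - (-3 + (-5 - 11)²)) - 480974) = √((-159 - (-3 + (-16)²)) - 480974) = √((-159 - (-3 + 256)) - 480974) = √((-159 - 1*253) - 480974) = √((-159 - 253) - 480974) = √(-412 - 480974) = √(-481386) = I*√481386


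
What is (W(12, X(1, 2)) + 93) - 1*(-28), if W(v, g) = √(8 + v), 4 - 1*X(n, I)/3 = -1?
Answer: 121 + 2*√5 ≈ 125.47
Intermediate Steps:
X(n, I) = 15 (X(n, I) = 12 - 3*(-1) = 12 + 3 = 15)
(W(12, X(1, 2)) + 93) - 1*(-28) = (√(8 + 12) + 93) - 1*(-28) = (√20 + 93) + 28 = (2*√5 + 93) + 28 = (93 + 2*√5) + 28 = 121 + 2*√5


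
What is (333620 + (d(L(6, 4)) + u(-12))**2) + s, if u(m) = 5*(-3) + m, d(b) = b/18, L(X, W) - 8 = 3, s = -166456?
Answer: 54386761/324 ≈ 1.6786e+5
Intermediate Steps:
L(X, W) = 11 (L(X, W) = 8 + 3 = 11)
d(b) = b/18 (d(b) = b*(1/18) = b/18)
u(m) = -15 + m
(333620 + (d(L(6, 4)) + u(-12))**2) + s = (333620 + ((1/18)*11 + (-15 - 12))**2) - 166456 = (333620 + (11/18 - 27)**2) - 166456 = (333620 + (-475/18)**2) - 166456 = (333620 + 225625/324) - 166456 = 108318505/324 - 166456 = 54386761/324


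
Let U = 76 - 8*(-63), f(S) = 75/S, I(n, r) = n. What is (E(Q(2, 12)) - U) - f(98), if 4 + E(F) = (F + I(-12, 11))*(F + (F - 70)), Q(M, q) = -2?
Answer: 44221/98 ≈ 451.23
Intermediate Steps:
E(F) = -4 + (-70 + 2*F)*(-12 + F) (E(F) = -4 + (F - 12)*(F + (F - 70)) = -4 + (-12 + F)*(F + (-70 + F)) = -4 + (-12 + F)*(-70 + 2*F) = -4 + (-70 + 2*F)*(-12 + F))
U = 580 (U = 76 + 504 = 580)
(E(Q(2, 12)) - U) - f(98) = ((836 - 94*(-2) + 2*(-2)²) - 1*580) - 75/98 = ((836 + 188 + 2*4) - 580) - 75/98 = ((836 + 188 + 8) - 580) - 1*75/98 = (1032 - 580) - 75/98 = 452 - 75/98 = 44221/98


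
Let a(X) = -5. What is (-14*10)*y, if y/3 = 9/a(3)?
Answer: 756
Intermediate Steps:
y = -27/5 (y = 3*(9/(-5)) = 3*(9*(-1/5)) = 3*(-9/5) = -27/5 ≈ -5.4000)
(-14*10)*y = -14*10*(-27/5) = -140*(-27/5) = 756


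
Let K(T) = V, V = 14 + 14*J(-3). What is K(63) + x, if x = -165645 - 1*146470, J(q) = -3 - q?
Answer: -312101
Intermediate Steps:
x = -312115 (x = -165645 - 146470 = -312115)
V = 14 (V = 14 + 14*(-3 - 1*(-3)) = 14 + 14*(-3 + 3) = 14 + 14*0 = 14 + 0 = 14)
K(T) = 14
K(63) + x = 14 - 312115 = -312101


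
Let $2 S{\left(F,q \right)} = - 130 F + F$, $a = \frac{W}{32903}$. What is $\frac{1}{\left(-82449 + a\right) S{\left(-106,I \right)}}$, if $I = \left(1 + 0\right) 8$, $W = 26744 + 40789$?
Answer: $- \frac{32903}{18547084836018} \approx -1.774 \cdot 10^{-9}$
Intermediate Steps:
$W = 67533$
$a = \frac{67533}{32903} \approx 2.0525$
$I = 8$ ($I = 1 \cdot 8 = 8$)
$S{\left(F,q \right)} = - \frac{129 F}{2}$ ($S{\left(F,q \right)} = \frac{- 130 F + F}{2} = \frac{\left(-129\right) F}{2} = - \frac{129 F}{2}$)
$\frac{1}{\left(-82449 + a\right) S{\left(-106,I \right)}} = \frac{1}{\left(-82449 + \frac{67533}{32903}\right) \left(\left(- \frac{129}{2}\right) \left(-106\right)\right)} = \frac{1}{\left(- \frac{2712751914}{32903}\right) 6837} = \left(- \frac{32903}{2712751914}\right) \frac{1}{6837} = - \frac{32903}{18547084836018}$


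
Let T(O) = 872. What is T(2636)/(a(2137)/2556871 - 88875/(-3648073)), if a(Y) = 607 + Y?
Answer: 8133712595956376/237252222437 ≈ 34283.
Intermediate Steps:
T(2636)/(a(2137)/2556871 - 88875/(-3648073)) = 872/((607 + 2137)/2556871 - 88875/(-3648073)) = 872/(2744*(1/2556871) - 88875*(-1/3648073)) = 872/(2744/2556871 + 88875/3648073) = 872/(237252222437/9327652059583) = 872*(9327652059583/237252222437) = 8133712595956376/237252222437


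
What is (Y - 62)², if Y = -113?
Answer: 30625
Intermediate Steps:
(Y - 62)² = (-113 - 62)² = (-175)² = 30625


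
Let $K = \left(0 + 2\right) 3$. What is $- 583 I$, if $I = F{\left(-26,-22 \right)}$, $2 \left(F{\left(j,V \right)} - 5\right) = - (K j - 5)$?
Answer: $- \frac{99693}{2} \approx -49847.0$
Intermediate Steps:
$K = 6$ ($K = 2 \cdot 3 = 6$)
$F{\left(j,V \right)} = \frac{15}{2} - 3 j$ ($F{\left(j,V \right)} = 5 + \frac{\left(-1\right) \left(6 j - 5\right)}{2} = 5 + \frac{\left(-1\right) \left(-5 + 6 j\right)}{2} = 5 + \frac{5 - 6 j}{2} = 5 - \left(- \frac{5}{2} + 3 j\right) = \frac{15}{2} - 3 j$)
$I = \frac{171}{2}$ ($I = \frac{15}{2} - -78 = \frac{15}{2} + 78 = \frac{171}{2} \approx 85.5$)
$- 583 I = \left(-583\right) \frac{171}{2} = - \frac{99693}{2}$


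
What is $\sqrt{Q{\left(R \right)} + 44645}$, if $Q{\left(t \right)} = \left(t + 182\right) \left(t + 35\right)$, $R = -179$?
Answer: $\sqrt{44213} \approx 210.27$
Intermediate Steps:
$Q{\left(t \right)} = \left(35 + t\right) \left(182 + t\right)$ ($Q{\left(t \right)} = \left(182 + t\right) \left(35 + t\right) = \left(35 + t\right) \left(182 + t\right)$)
$\sqrt{Q{\left(R \right)} + 44645} = \sqrt{\left(6370 + \left(-179\right)^{2} + 217 \left(-179\right)\right) + 44645} = \sqrt{\left(6370 + 32041 - 38843\right) + 44645} = \sqrt{-432 + 44645} = \sqrt{44213}$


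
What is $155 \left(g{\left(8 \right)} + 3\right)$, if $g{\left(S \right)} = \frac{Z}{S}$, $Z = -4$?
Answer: $\frac{775}{2} \approx 387.5$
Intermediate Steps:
$g{\left(S \right)} = - \frac{4}{S}$
$155 \left(g{\left(8 \right)} + 3\right) = 155 \left(- \frac{4}{8} + 3\right) = 155 \left(\left(-4\right) \frac{1}{8} + 3\right) = 155 \left(- \frac{1}{2} + 3\right) = 155 \cdot \frac{5}{2} = \frac{775}{2}$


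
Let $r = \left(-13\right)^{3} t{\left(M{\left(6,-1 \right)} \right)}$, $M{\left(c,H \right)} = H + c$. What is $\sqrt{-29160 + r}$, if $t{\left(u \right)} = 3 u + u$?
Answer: $10 i \sqrt{731} \approx 270.37 i$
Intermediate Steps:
$t{\left(u \right)} = 4 u$
$r = -43940$ ($r = \left(-13\right)^{3} \cdot 4 \left(-1 + 6\right) = - 2197 \cdot 4 \cdot 5 = \left(-2197\right) 20 = -43940$)
$\sqrt{-29160 + r} = \sqrt{-29160 - 43940} = \sqrt{-73100} = 10 i \sqrt{731}$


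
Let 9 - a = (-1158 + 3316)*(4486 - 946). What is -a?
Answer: 7639311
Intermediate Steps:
a = -7639311 (a = 9 - (-1158 + 3316)*(4486 - 946) = 9 - 2158*3540 = 9 - 1*7639320 = 9 - 7639320 = -7639311)
-a = -1*(-7639311) = 7639311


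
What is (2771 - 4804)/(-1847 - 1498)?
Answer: 2033/3345 ≈ 0.60777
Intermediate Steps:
(2771 - 4804)/(-1847 - 1498) = -2033/(-3345) = -2033*(-1/3345) = 2033/3345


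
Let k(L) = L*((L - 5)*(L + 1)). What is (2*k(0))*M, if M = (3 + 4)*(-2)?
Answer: 0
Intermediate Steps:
k(L) = L*(1 + L)*(-5 + L) (k(L) = L*((-5 + L)*(1 + L)) = L*((1 + L)*(-5 + L)) = L*(1 + L)*(-5 + L))
M = -14 (M = 7*(-2) = -14)
(2*k(0))*M = (2*(0*(-5 + 0**2 - 4*0)))*(-14) = (2*(0*(-5 + 0 + 0)))*(-14) = (2*(0*(-5)))*(-14) = (2*0)*(-14) = 0*(-14) = 0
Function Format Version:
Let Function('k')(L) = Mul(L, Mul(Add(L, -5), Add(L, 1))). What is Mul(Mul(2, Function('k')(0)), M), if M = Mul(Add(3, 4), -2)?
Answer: 0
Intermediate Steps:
Function('k')(L) = Mul(L, Add(1, L), Add(-5, L)) (Function('k')(L) = Mul(L, Mul(Add(-5, L), Add(1, L))) = Mul(L, Mul(Add(1, L), Add(-5, L))) = Mul(L, Add(1, L), Add(-5, L)))
M = -14 (M = Mul(7, -2) = -14)
Mul(Mul(2, Function('k')(0)), M) = Mul(Mul(2, Mul(0, Add(-5, Pow(0, 2), Mul(-4, 0)))), -14) = Mul(Mul(2, Mul(0, Add(-5, 0, 0))), -14) = Mul(Mul(2, Mul(0, -5)), -14) = Mul(Mul(2, 0), -14) = Mul(0, -14) = 0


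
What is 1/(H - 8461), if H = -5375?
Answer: -1/13836 ≈ -7.2275e-5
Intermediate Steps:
1/(H - 8461) = 1/(-5375 - 8461) = 1/(-13836) = -1/13836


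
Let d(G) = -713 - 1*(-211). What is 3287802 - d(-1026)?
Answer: 3288304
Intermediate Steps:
d(G) = -502 (d(G) = -713 + 211 = -502)
3287802 - d(-1026) = 3287802 - 1*(-502) = 3287802 + 502 = 3288304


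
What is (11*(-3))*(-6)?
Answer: 198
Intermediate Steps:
(11*(-3))*(-6) = -33*(-6) = 198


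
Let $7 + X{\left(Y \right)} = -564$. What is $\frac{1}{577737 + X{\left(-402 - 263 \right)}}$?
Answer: $\frac{1}{577166} \approx 1.7326 \cdot 10^{-6}$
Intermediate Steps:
$X{\left(Y \right)} = -571$ ($X{\left(Y \right)} = -7 - 564 = -571$)
$\frac{1}{577737 + X{\left(-402 - 263 \right)}} = \frac{1}{577737 - 571} = \frac{1}{577166}$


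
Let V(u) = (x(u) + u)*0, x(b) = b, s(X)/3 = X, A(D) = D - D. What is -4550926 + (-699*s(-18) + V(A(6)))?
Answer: -4513180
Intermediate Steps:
A(D) = 0
s(X) = 3*X
V(u) = 0 (V(u) = (u + u)*0 = (2*u)*0 = 0)
-4550926 + (-699*s(-18) + V(A(6))) = -4550926 + (-2097*(-18) + 0) = -4550926 + (-699*(-54) + 0) = -4550926 + (37746 + 0) = -4550926 + 37746 = -4513180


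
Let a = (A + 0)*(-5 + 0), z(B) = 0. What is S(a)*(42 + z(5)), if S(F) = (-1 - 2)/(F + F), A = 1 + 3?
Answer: 63/20 ≈ 3.1500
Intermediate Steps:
A = 4
a = -20 (a = (4 + 0)*(-5 + 0) = 4*(-5) = -20)
S(F) = -3/(2*F) (S(F) = -3*1/(2*F) = -3/(2*F))
S(a)*(42 + z(5)) = (-3/2/(-20))*(42 + 0) = -3/2*(-1/20)*42 = (3/40)*42 = 63/20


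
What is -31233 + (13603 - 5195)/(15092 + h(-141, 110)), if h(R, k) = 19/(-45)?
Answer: -21210607833/679121 ≈ -31232.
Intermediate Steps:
h(R, k) = -19/45 (h(R, k) = 19*(-1/45) = -19/45)
-31233 + (13603 - 5195)/(15092 + h(-141, 110)) = -31233 + (13603 - 5195)/(15092 - 19/45) = -31233 + 8408/(679121/45) = -31233 + 8408*(45/679121) = -31233 + 378360/679121 = -21210607833/679121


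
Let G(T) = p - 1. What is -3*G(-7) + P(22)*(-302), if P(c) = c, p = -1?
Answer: -6638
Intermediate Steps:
G(T) = -2 (G(T) = -1 - 1 = -2)
-3*G(-7) + P(22)*(-302) = -3*(-2) + 22*(-302) = 6 - 6644 = -6638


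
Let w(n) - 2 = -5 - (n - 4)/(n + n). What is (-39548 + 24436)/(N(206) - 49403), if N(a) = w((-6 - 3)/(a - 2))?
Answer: 90672/296711 ≈ 0.30559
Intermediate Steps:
w(n) = -3 - (-4 + n)/(2*n) (w(n) = 2 + (-5 - (n - 4)/(n + n)) = 2 + (-5 - (-4 + n)/(2*n)) = -3 - (-4 + n)/(2*n))
N(a) = -55/18 - 2*a/9 (N(a) = -7/2 + 2/(((-6 - 3)/(a - 2))) = -7/2 + 2/((-9/(-2 + a))) = -7/2 + 2*(2/9 - a/9) = -7/2 + (4/9 - 2*a/9) = -55/18 - 2*a/9)
(-39548 + 24436)/(N(206) - 49403) = (-39548 + 24436)/((-55/18 - 2/9*206) - 49403) = -15112/((-55/18 - 412/9) - 49403) = -15112/(-293/6 - 49403) = -15112/(-296711/6) = -15112*(-6/296711) = 90672/296711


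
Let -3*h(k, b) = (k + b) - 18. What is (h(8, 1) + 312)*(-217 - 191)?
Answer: -128520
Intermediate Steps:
h(k, b) = 6 - b/3 - k/3 (h(k, b) = -((k + b) - 18)/3 = -((b + k) - 18)/3 = -(-18 + b + k)/3 = 6 - b/3 - k/3)
(h(8, 1) + 312)*(-217 - 191) = ((6 - ⅓*1 - ⅓*8) + 312)*(-217 - 191) = ((6 - ⅓ - 8/3) + 312)*(-408) = (3 + 312)*(-408) = 315*(-408) = -128520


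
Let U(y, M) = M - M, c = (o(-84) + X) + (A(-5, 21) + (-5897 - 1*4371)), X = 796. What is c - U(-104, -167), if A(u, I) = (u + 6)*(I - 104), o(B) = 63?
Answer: -9492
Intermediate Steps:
A(u, I) = (-104 + I)*(6 + u) (A(u, I) = (6 + u)*(-104 + I) = (-104 + I)*(6 + u))
c = -9492 (c = (63 + 796) + ((-624 - 104*(-5) + 6*21 + 21*(-5)) + (-5897 - 1*4371)) = 859 + ((-624 + 520 + 126 - 105) + (-5897 - 4371)) = 859 + (-83 - 10268) = 859 - 10351 = -9492)
U(y, M) = 0
c - U(-104, -167) = -9492 - 1*0 = -9492 + 0 = -9492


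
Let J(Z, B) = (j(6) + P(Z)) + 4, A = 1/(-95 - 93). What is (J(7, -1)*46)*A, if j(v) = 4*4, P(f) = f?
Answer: -621/94 ≈ -6.6064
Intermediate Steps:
A = -1/188 (A = 1/(-188) = -1/188 ≈ -0.0053191)
j(v) = 16
J(Z, B) = 20 + Z (J(Z, B) = (16 + Z) + 4 = 20 + Z)
(J(7, -1)*46)*A = ((20 + 7)*46)*(-1/188) = (27*46)*(-1/188) = 1242*(-1/188) = -621/94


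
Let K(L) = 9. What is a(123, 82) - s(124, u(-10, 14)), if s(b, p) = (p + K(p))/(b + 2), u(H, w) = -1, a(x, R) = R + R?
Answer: 10328/63 ≈ 163.94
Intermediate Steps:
a(x, R) = 2*R
s(b, p) = (9 + p)/(2 + b) (s(b, p) = (p + 9)/(b + 2) = (9 + p)/(2 + b))
a(123, 82) - s(124, u(-10, 14)) = 2*82 - (9 - 1)/(2 + 124) = 164 - 8/126 = 164 - 1*4/63 = 164 - 4/63 = 10328/63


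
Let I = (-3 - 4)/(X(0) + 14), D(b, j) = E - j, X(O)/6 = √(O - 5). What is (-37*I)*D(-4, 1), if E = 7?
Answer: 5439/94 - 2331*I*√5/94 ≈ 57.862 - 55.45*I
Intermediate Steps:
X(O) = 6*√(-5 + O) (X(O) = 6*√(O - 5) = 6*√(-5 + O))
D(b, j) = 7 - j
I = -7/(14 + 6*I*√5) (I = (-3 - 4)/(6*√(-5 + 0) + 14) = -7/(6*√(-5) + 14) = -7/(6*(I*√5) + 14) = -7/(6*I*√5 + 14) = -7/(14 + 6*I*√5) ≈ -0.26064 + 0.24977*I)
(-37*I)*D(-4, 1) = (-37*(-49/188 + 21*I*√5/188))*(7 - 1*1) = (1813/188 - 777*I*√5/188)*(7 - 1) = (1813/188 - 777*I*√5/188)*6 = 5439/94 - 2331*I*√5/94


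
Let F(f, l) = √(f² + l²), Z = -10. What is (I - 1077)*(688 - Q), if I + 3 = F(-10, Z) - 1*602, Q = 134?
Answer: -931828 + 5540*√2 ≈ -9.2399e+5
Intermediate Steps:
I = -605 + 10*√2 (I = -3 + (√((-10)² + (-10)²) - 1*602) = -3 + (√(100 + 100) - 602) = -3 + (√200 - 602) = -3 + (10*√2 - 602) = -3 + (-602 + 10*√2) = -605 + 10*√2 ≈ -590.86)
(I - 1077)*(688 - Q) = ((-605 + 10*√2) - 1077)*(688 - 1*134) = (-1682 + 10*√2)*(688 - 134) = (-1682 + 10*√2)*554 = -931828 + 5540*√2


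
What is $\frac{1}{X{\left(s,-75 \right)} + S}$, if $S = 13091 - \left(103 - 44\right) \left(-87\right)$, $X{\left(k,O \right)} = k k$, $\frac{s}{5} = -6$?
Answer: $\frac{1}{19124} \approx 5.229 \cdot 10^{-5}$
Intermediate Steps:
$s = -30$ ($s = 5 \left(-6\right) = -30$)
$X{\left(k,O \right)} = k^{2}$
$S = 18224$ ($S = 13091 - 59 \left(-87\right) = 13091 - -5133 = 13091 + 5133 = 18224$)
$\frac{1}{X{\left(s,-75 \right)} + S} = \frac{1}{\left(-30\right)^{2} + 18224} = \frac{1}{900 + 18224} = \frac{1}{19124}$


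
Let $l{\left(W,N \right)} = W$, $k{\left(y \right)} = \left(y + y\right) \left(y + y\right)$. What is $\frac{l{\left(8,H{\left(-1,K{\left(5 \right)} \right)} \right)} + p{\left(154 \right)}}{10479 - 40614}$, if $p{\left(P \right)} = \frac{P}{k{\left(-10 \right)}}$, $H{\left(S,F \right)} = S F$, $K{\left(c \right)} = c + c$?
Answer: $- \frac{559}{2009000} \approx -0.00027825$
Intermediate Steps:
$K{\left(c \right)} = 2 c$
$H{\left(S,F \right)} = F S$
$k{\left(y \right)} = 4 y^{2}$ ($k{\left(y \right)} = 2 y 2 y = 4 y^{2}$)
$p{\left(P \right)} = \frac{P}{400}$ ($p{\left(P \right)} = \frac{P}{4 \left(-10\right)^{2}} = \frac{P}{4 \cdot 100} = \frac{P}{400}$)
$\frac{l{\left(8,H{\left(-1,K{\left(5 \right)} \right)} \right)} + p{\left(154 \right)}}{10479 - 40614} = \frac{8 + \frac{1}{400} \cdot 154}{10479 - 40614} = \frac{8 + \frac{77}{200}}{-30135} = \frac{1677}{200} \left(- \frac{1}{30135}\right) = - \frac{559}{2009000}$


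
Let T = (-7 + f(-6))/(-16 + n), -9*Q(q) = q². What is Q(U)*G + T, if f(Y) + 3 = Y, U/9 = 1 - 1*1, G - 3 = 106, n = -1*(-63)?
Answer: -16/47 ≈ -0.34043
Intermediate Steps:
n = 63
G = 109 (G = 3 + 106 = 109)
U = 0 (U = 9*(1 - 1*1) = 9*(1 - 1) = 9*0 = 0)
f(Y) = -3 + Y
Q(q) = -q²/9
T = -16/47 (T = (-7 + (-3 - 6))/(-16 + 63) = (-7 - 9)/47 = -16*1/47 = -16/47 ≈ -0.34043)
Q(U)*G + T = -⅑*0²*109 - 16/47 = -⅑*0*109 - 16/47 = 0*109 - 16/47 = 0 - 16/47 = -16/47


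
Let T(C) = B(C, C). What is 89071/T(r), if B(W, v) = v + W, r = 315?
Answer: 89071/630 ≈ 141.38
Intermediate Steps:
B(W, v) = W + v
T(C) = 2*C (T(C) = C + C = 2*C)
89071/T(r) = 89071/((2*315)) = 89071/630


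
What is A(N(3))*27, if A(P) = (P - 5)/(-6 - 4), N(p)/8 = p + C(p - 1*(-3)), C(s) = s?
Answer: -1809/10 ≈ -180.90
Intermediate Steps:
N(p) = 24 + 16*p (N(p) = 8*(p + (p - 1*(-3))) = 8*(p + (p + 3)) = 8*(p + (3 + p)) = 8*(3 + 2*p) = 24 + 16*p)
A(P) = 1/2 - P/10 (A(P) = (-5 + P)/(-10) = (-5 + P)*(-1/10) = 1/2 - P/10)
A(N(3))*27 = (1/2 - (24 + 16*3)/10)*27 = (1/2 - (24 + 48)/10)*27 = (1/2 - 1/10*72)*27 = (1/2 - 36/5)*27 = -67/10*27 = -1809/10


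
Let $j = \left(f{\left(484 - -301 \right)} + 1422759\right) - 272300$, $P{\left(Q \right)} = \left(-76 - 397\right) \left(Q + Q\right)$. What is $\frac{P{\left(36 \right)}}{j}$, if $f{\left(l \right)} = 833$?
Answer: $- \frac{2838}{95941} \approx -0.029581$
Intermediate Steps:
$P{\left(Q \right)} = - 946 Q$ ($P{\left(Q \right)} = - 473 \cdot 2 Q = - 946 Q$)
$j = 1151292$ ($j = \left(833 + 1422759\right) - 272300 = 1423592 - 272300 = 1151292$)
$\frac{P{\left(36 \right)}}{j} = \frac{\left(-946\right) 36}{1151292} = \left(-34056\right) \frac{1}{1151292} = - \frac{2838}{95941}$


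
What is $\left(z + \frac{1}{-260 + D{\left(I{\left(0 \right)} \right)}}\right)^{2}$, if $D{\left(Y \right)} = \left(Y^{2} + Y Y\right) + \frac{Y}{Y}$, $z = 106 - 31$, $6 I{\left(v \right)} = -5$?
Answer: $\frac{120934931049}{21501769} \approx 5624.4$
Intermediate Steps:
$I{\left(v \right)} = - \frac{5}{6}$ ($I{\left(v \right)} = \frac{1}{6} \left(-5\right) = - \frac{5}{6}$)
$z = 75$ ($z = 106 - 31 = 75$)
$D{\left(Y \right)} = 1 + 2 Y^{2}$ ($D{\left(Y \right)} = \left(Y^{2} + Y^{2}\right) + 1 = 2 Y^{2} + 1 = 1 + 2 Y^{2}$)
$\left(z + \frac{1}{-260 + D{\left(I{\left(0 \right)} \right)}}\right)^{2} = \left(75 + \frac{1}{-260 + \left(1 + 2 \left(- \frac{5}{6}\right)^{2}\right)}\right)^{2} = \left(75 + \frac{1}{-260 + \left(1 + 2 \cdot \frac{25}{36}\right)}\right)^{2} = \left(75 + \frac{1}{-260 + \left(1 + \frac{25}{18}\right)}\right)^{2} = \left(75 + \frac{1}{-260 + \frac{43}{18}}\right)^{2} = \left(75 + \frac{1}{- \frac{4637}{18}}\right)^{2} = \left(75 - \frac{18}{4637}\right)^{2} = \left(\frac{347757}{4637}\right)^{2} = \frac{120934931049}{21501769}$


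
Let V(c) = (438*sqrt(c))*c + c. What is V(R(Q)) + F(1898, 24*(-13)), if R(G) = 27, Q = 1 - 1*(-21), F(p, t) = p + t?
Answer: 1613 + 35478*sqrt(3) ≈ 63063.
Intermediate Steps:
Q = 22 (Q = 1 + 21 = 22)
V(c) = c + 438*c**(3/2) (V(c) = 438*c**(3/2) + c = c + 438*c**(3/2))
V(R(Q)) + F(1898, 24*(-13)) = (27 + 438*27**(3/2)) + (1898 + 24*(-13)) = (27 + 438*(81*sqrt(3))) + (1898 - 312) = (27 + 35478*sqrt(3)) + 1586 = 1613 + 35478*sqrt(3)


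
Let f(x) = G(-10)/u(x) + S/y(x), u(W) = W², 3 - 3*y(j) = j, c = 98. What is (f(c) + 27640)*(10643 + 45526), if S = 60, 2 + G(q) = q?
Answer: 70819148382723/45619 ≈ 1.5524e+9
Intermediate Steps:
G(q) = -2 + q
y(j) = 1 - j/3
f(x) = -12/x² + 60/(1 - x/3) (f(x) = (-2 - 10)/(x²) + 60/(1 - x/3) = -12/x² + 60/(1 - x/3))
(f(c) + 27640)*(10643 + 45526) = (12*(3 - 1*98 - 15*98²)/(98²*(-3 + 98)) + 27640)*(10643 + 45526) = (12*(1/9604)*(3 - 98 - 15*9604)/95 + 27640)*56169 = (12*(1/9604)*(1/95)*(3 - 98 - 144060) + 27640)*56169 = (12*(1/9604)*(1/95)*(-144155) + 27640)*56169 = (-86493/45619 + 27640)*56169 = (1260822667/45619)*56169 = 70819148382723/45619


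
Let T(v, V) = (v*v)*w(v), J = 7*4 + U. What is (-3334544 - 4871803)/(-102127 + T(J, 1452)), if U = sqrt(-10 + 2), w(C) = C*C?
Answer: 8206347*I/(-474961*I + 173824*sqrt(2)) ≈ -13.627 + 7.0531*I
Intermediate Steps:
w(C) = C**2
U = 2*I*sqrt(2) (U = sqrt(-8) = 2*I*sqrt(2) ≈ 2.8284*I)
J = 28 + 2*I*sqrt(2) (J = 7*4 + 2*I*sqrt(2) = 28 + 2*I*sqrt(2) ≈ 28.0 + 2.8284*I)
T(v, V) = v**4 (T(v, V) = (v*v)*v**2 = v**2*v**2 = v**4)
(-3334544 - 4871803)/(-102127 + T(J, 1452)) = (-3334544 - 4871803)/(-102127 + (28 + 2*I*sqrt(2))**4) = -8206347/(-102127 + (28 + 2*I*sqrt(2))**4)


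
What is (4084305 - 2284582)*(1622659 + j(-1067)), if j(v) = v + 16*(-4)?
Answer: 2918301236744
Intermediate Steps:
j(v) = -64 + v (j(v) = v - 64 = -64 + v)
(4084305 - 2284582)*(1622659 + j(-1067)) = (4084305 - 2284582)*(1622659 + (-64 - 1067)) = 1799723*(1622659 - 1131) = 1799723*1621528 = 2918301236744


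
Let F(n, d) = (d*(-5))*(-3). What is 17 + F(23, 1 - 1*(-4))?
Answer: 92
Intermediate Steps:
F(n, d) = 15*d (F(n, d) = -5*d*(-3) = 15*d)
17 + F(23, 1 - 1*(-4)) = 17 + 15*(1 - 1*(-4)) = 17 + 15*(1 + 4) = 17 + 15*5 = 17 + 75 = 92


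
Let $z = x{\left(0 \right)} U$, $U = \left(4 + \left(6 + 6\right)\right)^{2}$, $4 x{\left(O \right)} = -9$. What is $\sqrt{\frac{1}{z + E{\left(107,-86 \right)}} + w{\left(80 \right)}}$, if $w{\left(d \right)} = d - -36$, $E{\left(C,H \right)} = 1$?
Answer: $\frac{3 \sqrt{170453}}{115} \approx 10.77$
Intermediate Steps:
$x{\left(O \right)} = - \frac{9}{4}$ ($x{\left(O \right)} = \frac{1}{4} \left(-9\right) = - \frac{9}{4}$)
$U = 256$ ($U = \left(4 + 12\right)^{2} = 16^{2} = 256$)
$w{\left(d \right)} = 36 + d$ ($w{\left(d \right)} = d + 36 = 36 + d$)
$z = -576$ ($z = \left(- \frac{9}{4}\right) 256 = -576$)
$\sqrt{\frac{1}{z + E{\left(107,-86 \right)}} + w{\left(80 \right)}} = \sqrt{\frac{1}{-576 + 1} + \left(36 + 80\right)} = \sqrt{\frac{1}{-575} + 116} = \sqrt{- \frac{1}{575} + 116} = \sqrt{\frac{66699}{575}} = \frac{3 \sqrt{170453}}{115}$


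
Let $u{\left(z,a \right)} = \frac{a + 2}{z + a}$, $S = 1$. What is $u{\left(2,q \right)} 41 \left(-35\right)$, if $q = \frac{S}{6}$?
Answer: $-1435$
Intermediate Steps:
$q = \frac{1}{6}$ ($q = 1 \cdot \frac{1}{6} = \frac{1}{6} \approx 0.16667$)
$u{\left(z,a \right)} = \frac{2 + a}{a + z}$
$u{\left(2,q \right)} 41 \left(-35\right) = \frac{2 + \frac{1}{6}}{\frac{1}{6} + 2} \cdot 41 \left(-35\right) = \frac{1}{\frac{13}{6}} \cdot \frac{13}{6} \cdot 41 \left(-35\right) = \frac{6}{13} \cdot \frac{13}{6} \cdot 41 \left(-35\right) = 1 \cdot 41 \left(-35\right) = 41 \left(-35\right) = -1435$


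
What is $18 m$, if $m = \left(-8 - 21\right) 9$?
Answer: $-4698$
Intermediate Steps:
$m = -261$ ($m = \left(-29\right) 9 = -261$)
$18 m = 18 \left(-261\right) = -4698$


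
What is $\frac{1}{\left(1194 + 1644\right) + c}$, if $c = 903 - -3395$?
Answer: $\frac{1}{7136} \approx 0.00014013$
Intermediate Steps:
$c = 4298$ ($c = 903 + 3395 = 4298$)
$\frac{1}{\left(1194 + 1644\right) + c} = \frac{1}{\left(1194 + 1644\right) + 4298} = \frac{1}{2838 + 4298} = \frac{1}{7136}$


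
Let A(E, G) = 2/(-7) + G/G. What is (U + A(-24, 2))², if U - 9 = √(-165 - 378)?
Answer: -21983/49 + 136*I*√543/7 ≈ -448.63 + 452.73*I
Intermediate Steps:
A(E, G) = 5/7 (A(E, G) = 2*(-⅐) + 1 = -2/7 + 1 = 5/7)
U = 9 + I*√543 (U = 9 + √(-165 - 378) = 9 + √(-543) = 9 + I*√543 ≈ 9.0 + 23.302*I)
(U + A(-24, 2))² = ((9 + I*√543) + 5/7)² = (68/7 + I*√543)²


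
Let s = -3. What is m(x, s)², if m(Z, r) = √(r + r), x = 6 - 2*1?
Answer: -6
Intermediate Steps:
x = 4 (x = 6 - 2 = 4)
m(Z, r) = √2*√r (m(Z, r) = √(2*r) = √2*√r)
m(x, s)² = (√2*√(-3))² = (√2*(I*√3))² = (I*√6)² = -6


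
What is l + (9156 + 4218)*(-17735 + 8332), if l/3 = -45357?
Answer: -125891793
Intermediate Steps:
l = -136071 (l = 3*(-45357) = -136071)
l + (9156 + 4218)*(-17735 + 8332) = -136071 + (9156 + 4218)*(-17735 + 8332) = -136071 + 13374*(-9403) = -136071 - 125755722 = -125891793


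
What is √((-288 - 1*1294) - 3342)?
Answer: 2*I*√1231 ≈ 70.171*I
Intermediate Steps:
√((-288 - 1*1294) - 3342) = √((-288 - 1294) - 3342) = √(-1582 - 3342) = √(-4924) = 2*I*√1231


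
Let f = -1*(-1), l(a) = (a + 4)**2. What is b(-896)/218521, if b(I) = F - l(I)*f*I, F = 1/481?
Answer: 342912088065/105108601 ≈ 3262.5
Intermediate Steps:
l(a) = (4 + a)**2
f = 1
F = 1/481 ≈ 0.0020790
b(I) = 1/481 - I*(4 + I)**2 (b(I) = 1/481 - (4 + I)**2*1*I = 1/481 - (4 + I)**2*I = 1/481 - I*(4 + I)**2)
b(-896)/218521 = (1/481 - 1*(-896)*(4 - 896)**2)/218521 = (1/481 - 1*(-896)*(-892)**2)*(1/218521) = (1/481 - 1*(-896)*795664)*(1/218521) = (1/481 + 712914944)*(1/218521) = (342912088065/481)*(1/218521) = 342912088065/105108601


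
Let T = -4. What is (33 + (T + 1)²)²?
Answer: 1764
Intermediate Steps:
(33 + (T + 1)²)² = (33 + (-4 + 1)²)² = (33 + (-3)²)² = (33 + 9)² = 42² = 1764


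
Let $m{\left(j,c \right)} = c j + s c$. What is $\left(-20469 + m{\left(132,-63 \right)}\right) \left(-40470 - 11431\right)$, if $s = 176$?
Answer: $2069448573$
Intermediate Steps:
$m{\left(j,c \right)} = 176 c + c j$ ($m{\left(j,c \right)} = c j + 176 c = 176 c + c j$)
$\left(-20469 + m{\left(132,-63 \right)}\right) \left(-40470 - 11431\right) = \left(-20469 - 63 \left(176 + 132\right)\right) \left(-40470 - 11431\right) = \left(-20469 - 19404\right) \left(-51901\right) = \left(-39873\right) \left(-51901\right) = 2069448573$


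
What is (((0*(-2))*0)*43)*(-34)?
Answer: 0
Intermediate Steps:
(((0*(-2))*0)*43)*(-34) = ((0*0)*43)*(-34) = (0*43)*(-34) = 0*(-34) = 0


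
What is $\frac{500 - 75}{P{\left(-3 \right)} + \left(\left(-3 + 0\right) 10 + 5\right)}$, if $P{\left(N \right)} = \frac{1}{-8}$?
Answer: $- \frac{3400}{201} \approx -16.915$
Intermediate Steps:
$P{\left(N \right)} = - \frac{1}{8}$
$\frac{500 - 75}{P{\left(-3 \right)} + \left(\left(-3 + 0\right) 10 + 5\right)} = \frac{500 - 75}{- \frac{1}{8} + \left(\left(-3 + 0\right) 10 + 5\right)} = \frac{425}{- \frac{1}{8} + \left(\left(-3\right) 10 + 5\right)} = \frac{425}{- \frac{1}{8} + \left(-30 + 5\right)} = \frac{425}{- \frac{1}{8} - 25} = \frac{425}{- \frac{201}{8}} = 425 \left(- \frac{8}{201}\right) = - \frac{3400}{201}$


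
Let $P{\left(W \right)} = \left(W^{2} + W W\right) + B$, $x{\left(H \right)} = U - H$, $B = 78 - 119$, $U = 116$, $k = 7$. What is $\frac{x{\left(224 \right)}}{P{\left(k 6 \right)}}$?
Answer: $- \frac{108}{3487} \approx -0.030972$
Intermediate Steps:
$B = -41$ ($B = 78 - 119 = -41$)
$x{\left(H \right)} = 116 - H$
$P{\left(W \right)} = -41 + 2 W^{2}$ ($P{\left(W \right)} = \left(W^{2} + W W\right) - 41 = \left(W^{2} + W^{2}\right) - 41 = 2 W^{2} - 41 = -41 + 2 W^{2}$)
$\frac{x{\left(224 \right)}}{P{\left(k 6 \right)}} = \frac{116 - 224}{-41 + 2 \left(7 \cdot 6\right)^{2}} = \frac{116 - 224}{-41 + 2 \cdot 42^{2}} = - \frac{108}{-41 + 2 \cdot 1764} = - \frac{108}{-41 + 3528} = - \frac{108}{3487}$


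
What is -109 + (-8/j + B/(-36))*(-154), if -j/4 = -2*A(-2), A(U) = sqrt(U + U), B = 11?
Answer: -1115/18 - 77*I ≈ -61.944 - 77.0*I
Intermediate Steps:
A(U) = sqrt(2)*sqrt(U) (A(U) = sqrt(2*U) = sqrt(2)*sqrt(U))
j = 16*I (j = -(-8)*sqrt(2)*sqrt(-2) = -(-8)*sqrt(2)*(I*sqrt(2)) = -(-8)*2*I = -(-16)*I = 16*I ≈ 16.0*I)
-109 + (-8/j + B/(-36))*(-154) = -109 + (-8*(-I/16) + 11/(-36))*(-154) = -109 + (-(-1)*I/2 + 11*(-1/36))*(-154) = -109 + (I/2 - 11/36)*(-154) = -109 + (-11/36 + I/2)*(-154) = -109 + (847/18 - 77*I) = -1115/18 - 77*I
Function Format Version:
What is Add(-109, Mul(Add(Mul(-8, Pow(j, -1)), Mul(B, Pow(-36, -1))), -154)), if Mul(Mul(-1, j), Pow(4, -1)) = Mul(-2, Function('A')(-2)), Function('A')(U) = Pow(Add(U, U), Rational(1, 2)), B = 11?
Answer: Add(Rational(-1115, 18), Mul(-77, I)) ≈ Add(-61.944, Mul(-77.000, I))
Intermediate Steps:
Function('A')(U) = Mul(Pow(2, Rational(1, 2)), Pow(U, Rational(1, 2))) (Function('A')(U) = Pow(Mul(2, U), Rational(1, 2)) = Mul(Pow(2, Rational(1, 2)), Pow(U, Rational(1, 2))))
j = Mul(16, I) (j = Mul(-4, Mul(-2, Mul(Pow(2, Rational(1, 2)), Pow(-2, Rational(1, 2))))) = Mul(-4, Mul(-2, Mul(Pow(2, Rational(1, 2)), Mul(I, Pow(2, Rational(1, 2)))))) = Mul(-4, Mul(-2, Mul(2, I))) = Mul(-4, Mul(-4, I)) = Mul(16, I) ≈ Mul(16.000, I))
Add(-109, Mul(Add(Mul(-8, Pow(j, -1)), Mul(B, Pow(-36, -1))), -154)) = Add(-109, Mul(Add(Mul(-8, Pow(Mul(16, I), -1)), Mul(11, Pow(-36, -1))), -154)) = Add(-109, Mul(Add(Mul(-8, Mul(Rational(-1, 16), I)), Mul(11, Rational(-1, 36))), -154)) = Add(-109, Mul(Add(Mul(Rational(1, 2), I), Rational(-11, 36)), -154)) = Add(-109, Mul(Add(Rational(-11, 36), Mul(Rational(1, 2), I)), -154)) = Add(-109, Add(Rational(847, 18), Mul(-77, I))) = Add(Rational(-1115, 18), Mul(-77, I))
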